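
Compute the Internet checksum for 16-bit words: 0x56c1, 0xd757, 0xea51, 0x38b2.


Sum all words (with carry folding):
+ 0x56c1 = 0x56c1
+ 0xd757 = 0x2e19
+ 0xea51 = 0x186b
+ 0x38b2 = 0x511d
One's complement: ~0x511d
Checksum = 0xaee2


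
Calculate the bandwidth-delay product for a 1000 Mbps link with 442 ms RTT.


BDP = bandwidth * RTT
= 1000 Mbps * 442 ms
= 1000 * 1e6 * 442 / 1000 bits
= 442000000 bits
= 55250000 bytes
= 53955.0781 KB
BDP = 442000000 bits (55250000 bytes)


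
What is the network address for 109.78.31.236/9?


IP:   01101101.01001110.00011111.11101100
Mask: 11111111.10000000.00000000.00000000
AND operation:
Net:  01101101.00000000.00000000.00000000
Network: 109.0.0.0/9


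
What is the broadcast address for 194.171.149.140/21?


Network: 194.171.144.0/21
Host bits = 11
Set all host bits to 1:
Broadcast: 194.171.151.255


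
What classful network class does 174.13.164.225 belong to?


First octet: 174
Binary: 10101110
10xxxxxx -> Class B (128-191)
Class B, default mask 255.255.0.0 (/16)


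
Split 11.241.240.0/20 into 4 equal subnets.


New prefix = 20 + 2 = 22
Each subnet has 1024 addresses
  11.241.240.0/22
  11.241.244.0/22
  11.241.248.0/22
  11.241.252.0/22
Subnets: 11.241.240.0/22, 11.241.244.0/22, 11.241.248.0/22, 11.241.252.0/22


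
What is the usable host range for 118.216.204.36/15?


Network: 118.216.0.0
Broadcast: 118.217.255.255
First usable = network + 1
Last usable = broadcast - 1
Range: 118.216.0.1 to 118.217.255.254


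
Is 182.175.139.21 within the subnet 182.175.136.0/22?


Subnet network: 182.175.136.0
Test IP AND mask: 182.175.136.0
Yes, 182.175.139.21 is in 182.175.136.0/22


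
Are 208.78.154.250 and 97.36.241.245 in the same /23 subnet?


Mask: 255.255.254.0
208.78.154.250 AND mask = 208.78.154.0
97.36.241.245 AND mask = 97.36.240.0
No, different subnets (208.78.154.0 vs 97.36.240.0)


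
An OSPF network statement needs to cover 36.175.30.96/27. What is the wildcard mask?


Subnet mask: 255.255.255.224
Wildcard = 255.255.255.255 - subnet mask
255 - 255 = 0
255 - 255 = 0
255 - 255 = 0
255 - 224 = 31
Wildcard: 0.0.0.31


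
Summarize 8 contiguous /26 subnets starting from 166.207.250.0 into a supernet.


Original prefix: /26
Number of subnets: 8 = 2^3
New prefix = 26 - 3 = 23
Supernet: 166.207.250.0/23


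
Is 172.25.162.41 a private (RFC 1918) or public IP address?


RFC 1918 private ranges:
  10.0.0.0/8 (10.0.0.0 - 10.255.255.255)
  172.16.0.0/12 (172.16.0.0 - 172.31.255.255)
  192.168.0.0/16 (192.168.0.0 - 192.168.255.255)
Private (in 172.16.0.0/12)


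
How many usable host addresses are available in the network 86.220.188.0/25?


Host bits = 32 - 25 = 7
Total addresses = 2^7 = 128
Usable = total - 2 (network and broadcast)
Usable hosts: 126


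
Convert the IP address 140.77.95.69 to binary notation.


140 = 10001100
77 = 01001101
95 = 01011111
69 = 01000101
Binary: 10001100.01001101.01011111.01000101


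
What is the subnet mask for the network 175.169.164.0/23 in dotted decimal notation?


/23 means 23 network bits, 9 host bits
Binary: 11111111111111111111111000000000
Mask: 255.255.254.0


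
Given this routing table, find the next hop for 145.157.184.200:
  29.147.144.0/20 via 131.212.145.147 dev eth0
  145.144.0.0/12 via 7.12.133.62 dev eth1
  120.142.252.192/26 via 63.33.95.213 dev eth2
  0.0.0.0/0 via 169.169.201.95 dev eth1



Longest prefix match for 145.157.184.200:
  /20 29.147.144.0: no
  /12 145.144.0.0: MATCH
  /26 120.142.252.192: no
  /0 0.0.0.0: MATCH
Selected: next-hop 7.12.133.62 via eth1 (matched /12)


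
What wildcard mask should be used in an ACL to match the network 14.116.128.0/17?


Subnet mask: 255.255.128.0
Wildcard = 255.255.255.255 - subnet mask
255 - 255 = 0
255 - 255 = 0
255 - 128 = 127
255 - 0 = 255
Wildcard: 0.0.127.255


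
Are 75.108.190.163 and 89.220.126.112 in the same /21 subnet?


Mask: 255.255.248.0
75.108.190.163 AND mask = 75.108.184.0
89.220.126.112 AND mask = 89.220.120.0
No, different subnets (75.108.184.0 vs 89.220.120.0)


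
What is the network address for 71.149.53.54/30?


IP:   01000111.10010101.00110101.00110110
Mask: 11111111.11111111.11111111.11111100
AND operation:
Net:  01000111.10010101.00110101.00110100
Network: 71.149.53.52/30


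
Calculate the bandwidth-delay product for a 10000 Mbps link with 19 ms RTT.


BDP = bandwidth * RTT
= 10000 Mbps * 19 ms
= 10000 * 1e6 * 19 / 1000 bits
= 190000000 bits
= 23750000 bytes
= 23193.3594 KB
BDP = 190000000 bits (23750000 bytes)


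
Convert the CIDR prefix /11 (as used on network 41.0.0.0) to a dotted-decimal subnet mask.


/11 means 11 network bits, 21 host bits
Binary: 11111111111000000000000000000000
Mask: 255.224.0.0


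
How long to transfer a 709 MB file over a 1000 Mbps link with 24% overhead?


Effective throughput = 1000 * (1 - 24/100) = 760 Mbps
File size in Mb = 709 * 8 = 5672 Mb
Time = 5672 / 760
Time = 7.4632 seconds


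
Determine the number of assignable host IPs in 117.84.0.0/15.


Host bits = 32 - 15 = 17
Total addresses = 2^17 = 131072
Usable = total - 2 (network and broadcast)
Usable hosts: 131070


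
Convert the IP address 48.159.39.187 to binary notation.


48 = 00110000
159 = 10011111
39 = 00100111
187 = 10111011
Binary: 00110000.10011111.00100111.10111011


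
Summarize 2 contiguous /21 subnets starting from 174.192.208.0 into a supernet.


Original prefix: /21
Number of subnets: 2 = 2^1
New prefix = 21 - 1 = 20
Supernet: 174.192.208.0/20


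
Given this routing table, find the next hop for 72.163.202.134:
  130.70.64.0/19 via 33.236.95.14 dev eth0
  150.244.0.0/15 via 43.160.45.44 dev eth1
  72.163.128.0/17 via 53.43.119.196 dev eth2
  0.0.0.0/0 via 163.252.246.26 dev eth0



Longest prefix match for 72.163.202.134:
  /19 130.70.64.0: no
  /15 150.244.0.0: no
  /17 72.163.128.0: MATCH
  /0 0.0.0.0: MATCH
Selected: next-hop 53.43.119.196 via eth2 (matched /17)


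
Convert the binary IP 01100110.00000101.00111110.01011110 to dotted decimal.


01100110 = 102
00000101 = 5
00111110 = 62
01011110 = 94
IP: 102.5.62.94


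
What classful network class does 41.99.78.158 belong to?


First octet: 41
Binary: 00101001
0xxxxxxx -> Class A (1-126)
Class A, default mask 255.0.0.0 (/8)


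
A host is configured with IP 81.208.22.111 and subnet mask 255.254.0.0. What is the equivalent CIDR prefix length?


Binary: 11111111.11111110.00000000.00000000
Count leading 1s
Prefix: /15


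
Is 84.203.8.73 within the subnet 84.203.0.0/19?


Subnet network: 84.203.0.0
Test IP AND mask: 84.203.0.0
Yes, 84.203.8.73 is in 84.203.0.0/19


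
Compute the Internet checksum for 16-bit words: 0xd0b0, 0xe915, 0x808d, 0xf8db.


Sum all words (with carry folding):
+ 0xd0b0 = 0xd0b0
+ 0xe915 = 0xb9c6
+ 0x808d = 0x3a54
+ 0xf8db = 0x3330
One's complement: ~0x3330
Checksum = 0xcccf


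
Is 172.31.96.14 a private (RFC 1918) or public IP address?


RFC 1918 private ranges:
  10.0.0.0/8 (10.0.0.0 - 10.255.255.255)
  172.16.0.0/12 (172.16.0.0 - 172.31.255.255)
  192.168.0.0/16 (192.168.0.0 - 192.168.255.255)
Private (in 172.16.0.0/12)


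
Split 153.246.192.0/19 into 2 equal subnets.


New prefix = 19 + 1 = 20
Each subnet has 4096 addresses
  153.246.192.0/20
  153.246.208.0/20
Subnets: 153.246.192.0/20, 153.246.208.0/20


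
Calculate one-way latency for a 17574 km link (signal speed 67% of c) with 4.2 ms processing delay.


Speed = 0.67 * 3e5 km/s = 201000 km/s
Propagation delay = 17574 / 201000 = 0.0874 s = 87.4328 ms
Processing delay = 4.2 ms
Total one-way latency = 91.6328 ms


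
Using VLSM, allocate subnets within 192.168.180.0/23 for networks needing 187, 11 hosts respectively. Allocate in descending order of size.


187 hosts -> /24 (254 usable): 192.168.180.0/24
11 hosts -> /28 (14 usable): 192.168.181.0/28
Allocation: 192.168.180.0/24 (187 hosts, 254 usable); 192.168.181.0/28 (11 hosts, 14 usable)


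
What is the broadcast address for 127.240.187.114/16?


Network: 127.240.0.0/16
Host bits = 16
Set all host bits to 1:
Broadcast: 127.240.255.255


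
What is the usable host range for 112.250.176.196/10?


Network: 112.192.0.0
Broadcast: 112.255.255.255
First usable = network + 1
Last usable = broadcast - 1
Range: 112.192.0.1 to 112.255.255.254


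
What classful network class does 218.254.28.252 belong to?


First octet: 218
Binary: 11011010
110xxxxx -> Class C (192-223)
Class C, default mask 255.255.255.0 (/24)


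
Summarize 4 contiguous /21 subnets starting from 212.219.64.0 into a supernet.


Original prefix: /21
Number of subnets: 4 = 2^2
New prefix = 21 - 2 = 19
Supernet: 212.219.64.0/19


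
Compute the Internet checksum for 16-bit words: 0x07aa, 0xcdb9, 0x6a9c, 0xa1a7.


Sum all words (with carry folding):
+ 0x07aa = 0x07aa
+ 0xcdb9 = 0xd563
+ 0x6a9c = 0x4000
+ 0xa1a7 = 0xe1a7
One's complement: ~0xe1a7
Checksum = 0x1e58


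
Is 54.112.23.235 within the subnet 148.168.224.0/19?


Subnet network: 148.168.224.0
Test IP AND mask: 54.112.0.0
No, 54.112.23.235 is not in 148.168.224.0/19


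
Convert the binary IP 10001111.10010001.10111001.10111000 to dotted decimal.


10001111 = 143
10010001 = 145
10111001 = 185
10111000 = 184
IP: 143.145.185.184


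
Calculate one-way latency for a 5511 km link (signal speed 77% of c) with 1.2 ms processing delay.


Speed = 0.77 * 3e5 km/s = 231000 km/s
Propagation delay = 5511 / 231000 = 0.0239 s = 23.8571 ms
Processing delay = 1.2 ms
Total one-way latency = 25.0571 ms


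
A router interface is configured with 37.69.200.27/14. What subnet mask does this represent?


/14 means 14 network bits, 18 host bits
Binary: 11111111111111000000000000000000
Mask: 255.252.0.0


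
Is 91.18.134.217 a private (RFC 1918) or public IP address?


RFC 1918 private ranges:
  10.0.0.0/8 (10.0.0.0 - 10.255.255.255)
  172.16.0.0/12 (172.16.0.0 - 172.31.255.255)
  192.168.0.0/16 (192.168.0.0 - 192.168.255.255)
Public (not in any RFC 1918 range)


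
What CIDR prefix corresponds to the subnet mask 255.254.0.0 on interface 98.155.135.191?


Binary: 11111111.11111110.00000000.00000000
Count leading 1s
Prefix: /15


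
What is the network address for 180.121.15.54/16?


IP:   10110100.01111001.00001111.00110110
Mask: 11111111.11111111.00000000.00000000
AND operation:
Net:  10110100.01111001.00000000.00000000
Network: 180.121.0.0/16


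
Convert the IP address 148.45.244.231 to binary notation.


148 = 10010100
45 = 00101101
244 = 11110100
231 = 11100111
Binary: 10010100.00101101.11110100.11100111


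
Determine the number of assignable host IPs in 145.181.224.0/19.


Host bits = 32 - 19 = 13
Total addresses = 2^13 = 8192
Usable = total - 2 (network and broadcast)
Usable hosts: 8190


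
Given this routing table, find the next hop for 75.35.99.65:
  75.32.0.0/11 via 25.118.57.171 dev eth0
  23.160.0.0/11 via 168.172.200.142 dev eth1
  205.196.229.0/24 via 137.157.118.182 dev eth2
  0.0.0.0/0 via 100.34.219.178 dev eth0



Longest prefix match for 75.35.99.65:
  /11 75.32.0.0: MATCH
  /11 23.160.0.0: no
  /24 205.196.229.0: no
  /0 0.0.0.0: MATCH
Selected: next-hop 25.118.57.171 via eth0 (matched /11)


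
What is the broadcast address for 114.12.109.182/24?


Network: 114.12.109.0/24
Host bits = 8
Set all host bits to 1:
Broadcast: 114.12.109.255


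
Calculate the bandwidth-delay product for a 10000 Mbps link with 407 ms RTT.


BDP = bandwidth * RTT
= 10000 Mbps * 407 ms
= 10000 * 1e6 * 407 / 1000 bits
= 4070000000 bits
= 508750000 bytes
= 496826.1719 KB
BDP = 4070000000 bits (508750000 bytes)


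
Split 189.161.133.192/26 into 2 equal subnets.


New prefix = 26 + 1 = 27
Each subnet has 32 addresses
  189.161.133.192/27
  189.161.133.224/27
Subnets: 189.161.133.192/27, 189.161.133.224/27


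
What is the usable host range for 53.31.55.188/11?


Network: 53.0.0.0
Broadcast: 53.31.255.255
First usable = network + 1
Last usable = broadcast - 1
Range: 53.0.0.1 to 53.31.255.254


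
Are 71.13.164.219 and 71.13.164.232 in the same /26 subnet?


Mask: 255.255.255.192
71.13.164.219 AND mask = 71.13.164.192
71.13.164.232 AND mask = 71.13.164.192
Yes, same subnet (71.13.164.192)


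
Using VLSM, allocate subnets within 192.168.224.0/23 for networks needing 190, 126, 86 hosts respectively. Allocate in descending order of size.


190 hosts -> /24 (254 usable): 192.168.224.0/24
126 hosts -> /25 (126 usable): 192.168.225.0/25
86 hosts -> /25 (126 usable): 192.168.225.128/25
Allocation: 192.168.224.0/24 (190 hosts, 254 usable); 192.168.225.0/25 (126 hosts, 126 usable); 192.168.225.128/25 (86 hosts, 126 usable)


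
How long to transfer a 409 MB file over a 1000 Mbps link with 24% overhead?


Effective throughput = 1000 * (1 - 24/100) = 760 Mbps
File size in Mb = 409 * 8 = 3272 Mb
Time = 3272 / 760
Time = 4.3053 seconds


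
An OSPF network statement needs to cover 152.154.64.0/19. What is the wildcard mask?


Subnet mask: 255.255.224.0
Wildcard = 255.255.255.255 - subnet mask
255 - 255 = 0
255 - 255 = 0
255 - 224 = 31
255 - 0 = 255
Wildcard: 0.0.31.255


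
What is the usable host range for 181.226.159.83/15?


Network: 181.226.0.0
Broadcast: 181.227.255.255
First usable = network + 1
Last usable = broadcast - 1
Range: 181.226.0.1 to 181.227.255.254


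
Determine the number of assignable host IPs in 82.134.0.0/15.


Host bits = 32 - 15 = 17
Total addresses = 2^17 = 131072
Usable = total - 2 (network and broadcast)
Usable hosts: 131070


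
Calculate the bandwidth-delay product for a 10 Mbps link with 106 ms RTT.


BDP = bandwidth * RTT
= 10 Mbps * 106 ms
= 10 * 1e6 * 106 / 1000 bits
= 1060000 bits
= 132500 bytes
= 129.3945 KB
BDP = 1060000 bits (132500 bytes)


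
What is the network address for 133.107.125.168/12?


IP:   10000101.01101011.01111101.10101000
Mask: 11111111.11110000.00000000.00000000
AND operation:
Net:  10000101.01100000.00000000.00000000
Network: 133.96.0.0/12


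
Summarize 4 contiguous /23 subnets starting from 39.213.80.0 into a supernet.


Original prefix: /23
Number of subnets: 4 = 2^2
New prefix = 23 - 2 = 21
Supernet: 39.213.80.0/21


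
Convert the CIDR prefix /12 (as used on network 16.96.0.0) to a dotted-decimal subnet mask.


/12 means 12 network bits, 20 host bits
Binary: 11111111111100000000000000000000
Mask: 255.240.0.0


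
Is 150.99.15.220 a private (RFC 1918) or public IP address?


RFC 1918 private ranges:
  10.0.0.0/8 (10.0.0.0 - 10.255.255.255)
  172.16.0.0/12 (172.16.0.0 - 172.31.255.255)
  192.168.0.0/16 (192.168.0.0 - 192.168.255.255)
Public (not in any RFC 1918 range)


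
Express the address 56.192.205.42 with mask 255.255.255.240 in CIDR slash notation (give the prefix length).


Binary: 11111111.11111111.11111111.11110000
Count leading 1s
Prefix: /28


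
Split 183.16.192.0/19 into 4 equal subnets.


New prefix = 19 + 2 = 21
Each subnet has 2048 addresses
  183.16.192.0/21
  183.16.200.0/21
  183.16.208.0/21
  183.16.216.0/21
Subnets: 183.16.192.0/21, 183.16.200.0/21, 183.16.208.0/21, 183.16.216.0/21


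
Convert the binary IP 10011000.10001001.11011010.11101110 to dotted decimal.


10011000 = 152
10001001 = 137
11011010 = 218
11101110 = 238
IP: 152.137.218.238


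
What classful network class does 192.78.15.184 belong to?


First octet: 192
Binary: 11000000
110xxxxx -> Class C (192-223)
Class C, default mask 255.255.255.0 (/24)


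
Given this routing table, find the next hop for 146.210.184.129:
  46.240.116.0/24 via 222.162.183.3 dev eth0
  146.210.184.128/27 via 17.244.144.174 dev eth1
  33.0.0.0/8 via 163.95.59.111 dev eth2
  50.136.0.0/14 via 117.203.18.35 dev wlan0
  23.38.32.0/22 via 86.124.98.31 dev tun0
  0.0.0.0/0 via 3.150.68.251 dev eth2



Longest prefix match for 146.210.184.129:
  /24 46.240.116.0: no
  /27 146.210.184.128: MATCH
  /8 33.0.0.0: no
  /14 50.136.0.0: no
  /22 23.38.32.0: no
  /0 0.0.0.0: MATCH
Selected: next-hop 17.244.144.174 via eth1 (matched /27)


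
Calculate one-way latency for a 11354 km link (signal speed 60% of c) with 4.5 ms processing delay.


Speed = 0.6 * 3e5 km/s = 180000 km/s
Propagation delay = 11354 / 180000 = 0.0631 s = 63.0778 ms
Processing delay = 4.5 ms
Total one-way latency = 67.5778 ms


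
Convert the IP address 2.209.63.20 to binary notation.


2 = 00000010
209 = 11010001
63 = 00111111
20 = 00010100
Binary: 00000010.11010001.00111111.00010100


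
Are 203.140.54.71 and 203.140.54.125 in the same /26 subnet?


Mask: 255.255.255.192
203.140.54.71 AND mask = 203.140.54.64
203.140.54.125 AND mask = 203.140.54.64
Yes, same subnet (203.140.54.64)


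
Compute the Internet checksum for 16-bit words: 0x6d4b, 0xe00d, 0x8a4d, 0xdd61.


Sum all words (with carry folding):
+ 0x6d4b = 0x6d4b
+ 0xe00d = 0x4d59
+ 0x8a4d = 0xd7a6
+ 0xdd61 = 0xb508
One's complement: ~0xb508
Checksum = 0x4af7


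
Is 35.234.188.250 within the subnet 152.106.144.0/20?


Subnet network: 152.106.144.0
Test IP AND mask: 35.234.176.0
No, 35.234.188.250 is not in 152.106.144.0/20


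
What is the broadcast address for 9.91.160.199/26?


Network: 9.91.160.192/26
Host bits = 6
Set all host bits to 1:
Broadcast: 9.91.160.255


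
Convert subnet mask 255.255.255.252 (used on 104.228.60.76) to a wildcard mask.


Subnet mask: 255.255.255.252
Wildcard = 255.255.255.255 - subnet mask
255 - 255 = 0
255 - 255 = 0
255 - 255 = 0
255 - 252 = 3
Wildcard: 0.0.0.3


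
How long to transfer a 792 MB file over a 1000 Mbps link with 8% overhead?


Effective throughput = 1000 * (1 - 8/100) = 920 Mbps
File size in Mb = 792 * 8 = 6336 Mb
Time = 6336 / 920
Time = 6.887 seconds


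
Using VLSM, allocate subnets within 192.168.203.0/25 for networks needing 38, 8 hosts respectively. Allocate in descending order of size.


38 hosts -> /26 (62 usable): 192.168.203.0/26
8 hosts -> /28 (14 usable): 192.168.203.64/28
Allocation: 192.168.203.0/26 (38 hosts, 62 usable); 192.168.203.64/28 (8 hosts, 14 usable)


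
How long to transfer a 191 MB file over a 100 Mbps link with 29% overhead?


Effective throughput = 100 * (1 - 29/100) = 71 Mbps
File size in Mb = 191 * 8 = 1528 Mb
Time = 1528 / 71
Time = 21.5211 seconds


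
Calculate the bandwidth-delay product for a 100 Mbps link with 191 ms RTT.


BDP = bandwidth * RTT
= 100 Mbps * 191 ms
= 100 * 1e6 * 191 / 1000 bits
= 19100000 bits
= 2387500 bytes
= 2331.543 KB
BDP = 19100000 bits (2387500 bytes)


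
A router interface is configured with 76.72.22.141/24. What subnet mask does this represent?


/24 means 24 network bits, 8 host bits
Binary: 11111111111111111111111100000000
Mask: 255.255.255.0


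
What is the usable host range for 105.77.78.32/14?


Network: 105.76.0.0
Broadcast: 105.79.255.255
First usable = network + 1
Last usable = broadcast - 1
Range: 105.76.0.1 to 105.79.255.254


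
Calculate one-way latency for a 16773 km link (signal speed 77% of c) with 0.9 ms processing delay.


Speed = 0.77 * 3e5 km/s = 231000 km/s
Propagation delay = 16773 / 231000 = 0.0726 s = 72.6104 ms
Processing delay = 0.9 ms
Total one-way latency = 73.5104 ms


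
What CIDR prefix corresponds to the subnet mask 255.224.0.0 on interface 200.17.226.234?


Binary: 11111111.11100000.00000000.00000000
Count leading 1s
Prefix: /11


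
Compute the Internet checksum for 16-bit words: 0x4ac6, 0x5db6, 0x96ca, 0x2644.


Sum all words (with carry folding):
+ 0x4ac6 = 0x4ac6
+ 0x5db6 = 0xa87c
+ 0x96ca = 0x3f47
+ 0x2644 = 0x658b
One's complement: ~0x658b
Checksum = 0x9a74


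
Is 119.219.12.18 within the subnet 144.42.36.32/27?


Subnet network: 144.42.36.32
Test IP AND mask: 119.219.12.0
No, 119.219.12.18 is not in 144.42.36.32/27


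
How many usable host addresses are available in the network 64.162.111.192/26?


Host bits = 32 - 26 = 6
Total addresses = 2^6 = 64
Usable = total - 2 (network and broadcast)
Usable hosts: 62


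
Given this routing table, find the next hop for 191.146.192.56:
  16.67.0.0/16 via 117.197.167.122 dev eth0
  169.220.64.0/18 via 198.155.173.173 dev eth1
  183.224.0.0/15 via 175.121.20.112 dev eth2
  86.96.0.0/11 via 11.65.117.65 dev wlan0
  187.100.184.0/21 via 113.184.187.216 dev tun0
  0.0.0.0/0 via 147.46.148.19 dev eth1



Longest prefix match for 191.146.192.56:
  /16 16.67.0.0: no
  /18 169.220.64.0: no
  /15 183.224.0.0: no
  /11 86.96.0.0: no
  /21 187.100.184.0: no
  /0 0.0.0.0: MATCH
Selected: next-hop 147.46.148.19 via eth1 (matched /0)


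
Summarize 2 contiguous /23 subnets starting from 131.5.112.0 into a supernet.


Original prefix: /23
Number of subnets: 2 = 2^1
New prefix = 23 - 1 = 22
Supernet: 131.5.112.0/22


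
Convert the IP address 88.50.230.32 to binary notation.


88 = 01011000
50 = 00110010
230 = 11100110
32 = 00100000
Binary: 01011000.00110010.11100110.00100000


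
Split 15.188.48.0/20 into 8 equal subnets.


New prefix = 20 + 3 = 23
Each subnet has 512 addresses
  15.188.48.0/23
  15.188.50.0/23
  15.188.52.0/23
  15.188.54.0/23
  15.188.56.0/23
  15.188.58.0/23
  15.188.60.0/23
  15.188.62.0/23
Subnets: 15.188.48.0/23, 15.188.50.0/23, 15.188.52.0/23, 15.188.54.0/23, 15.188.56.0/23, 15.188.58.0/23, 15.188.60.0/23, 15.188.62.0/23


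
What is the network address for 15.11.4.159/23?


IP:   00001111.00001011.00000100.10011111
Mask: 11111111.11111111.11111110.00000000
AND operation:
Net:  00001111.00001011.00000100.00000000
Network: 15.11.4.0/23


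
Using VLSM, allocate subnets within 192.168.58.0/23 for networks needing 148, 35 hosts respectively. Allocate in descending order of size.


148 hosts -> /24 (254 usable): 192.168.58.0/24
35 hosts -> /26 (62 usable): 192.168.59.0/26
Allocation: 192.168.58.0/24 (148 hosts, 254 usable); 192.168.59.0/26 (35 hosts, 62 usable)


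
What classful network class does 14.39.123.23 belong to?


First octet: 14
Binary: 00001110
0xxxxxxx -> Class A (1-126)
Class A, default mask 255.0.0.0 (/8)


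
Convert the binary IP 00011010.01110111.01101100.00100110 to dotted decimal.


00011010 = 26
01110111 = 119
01101100 = 108
00100110 = 38
IP: 26.119.108.38


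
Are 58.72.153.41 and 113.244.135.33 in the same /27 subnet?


Mask: 255.255.255.224
58.72.153.41 AND mask = 58.72.153.32
113.244.135.33 AND mask = 113.244.135.32
No, different subnets (58.72.153.32 vs 113.244.135.32)


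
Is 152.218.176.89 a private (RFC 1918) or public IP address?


RFC 1918 private ranges:
  10.0.0.0/8 (10.0.0.0 - 10.255.255.255)
  172.16.0.0/12 (172.16.0.0 - 172.31.255.255)
  192.168.0.0/16 (192.168.0.0 - 192.168.255.255)
Public (not in any RFC 1918 range)


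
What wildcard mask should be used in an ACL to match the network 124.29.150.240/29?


Subnet mask: 255.255.255.248
Wildcard = 255.255.255.255 - subnet mask
255 - 255 = 0
255 - 255 = 0
255 - 255 = 0
255 - 248 = 7
Wildcard: 0.0.0.7


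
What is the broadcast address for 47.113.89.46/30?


Network: 47.113.89.44/30
Host bits = 2
Set all host bits to 1:
Broadcast: 47.113.89.47


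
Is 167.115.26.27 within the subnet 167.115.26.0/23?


Subnet network: 167.115.26.0
Test IP AND mask: 167.115.26.0
Yes, 167.115.26.27 is in 167.115.26.0/23


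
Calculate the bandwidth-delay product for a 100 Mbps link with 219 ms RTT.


BDP = bandwidth * RTT
= 100 Mbps * 219 ms
= 100 * 1e6 * 219 / 1000 bits
= 21900000 bits
= 2737500 bytes
= 2673.3398 KB
BDP = 21900000 bits (2737500 bytes)


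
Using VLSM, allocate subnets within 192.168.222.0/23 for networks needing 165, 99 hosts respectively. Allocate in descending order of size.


165 hosts -> /24 (254 usable): 192.168.222.0/24
99 hosts -> /25 (126 usable): 192.168.223.0/25
Allocation: 192.168.222.0/24 (165 hosts, 254 usable); 192.168.223.0/25 (99 hosts, 126 usable)


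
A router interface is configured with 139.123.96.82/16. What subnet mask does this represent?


/16 means 16 network bits, 16 host bits
Binary: 11111111111111110000000000000000
Mask: 255.255.0.0


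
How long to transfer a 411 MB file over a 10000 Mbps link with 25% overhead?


Effective throughput = 10000 * (1 - 25/100) = 7500 Mbps
File size in Mb = 411 * 8 = 3288 Mb
Time = 3288 / 7500
Time = 0.4384 seconds


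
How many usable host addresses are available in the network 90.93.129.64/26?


Host bits = 32 - 26 = 6
Total addresses = 2^6 = 64
Usable = total - 2 (network and broadcast)
Usable hosts: 62


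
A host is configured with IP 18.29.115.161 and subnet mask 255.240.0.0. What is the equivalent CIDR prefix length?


Binary: 11111111.11110000.00000000.00000000
Count leading 1s
Prefix: /12


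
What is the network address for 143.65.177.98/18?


IP:   10001111.01000001.10110001.01100010
Mask: 11111111.11111111.11000000.00000000
AND operation:
Net:  10001111.01000001.10000000.00000000
Network: 143.65.128.0/18


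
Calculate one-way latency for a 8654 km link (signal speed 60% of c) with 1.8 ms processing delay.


Speed = 0.6 * 3e5 km/s = 180000 km/s
Propagation delay = 8654 / 180000 = 0.0481 s = 48.0778 ms
Processing delay = 1.8 ms
Total one-way latency = 49.8778 ms


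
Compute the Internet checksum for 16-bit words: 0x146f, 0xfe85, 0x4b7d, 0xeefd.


Sum all words (with carry folding):
+ 0x146f = 0x146f
+ 0xfe85 = 0x12f5
+ 0x4b7d = 0x5e72
+ 0xeefd = 0x4d70
One's complement: ~0x4d70
Checksum = 0xb28f


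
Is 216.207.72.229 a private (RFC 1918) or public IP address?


RFC 1918 private ranges:
  10.0.0.0/8 (10.0.0.0 - 10.255.255.255)
  172.16.0.0/12 (172.16.0.0 - 172.31.255.255)
  192.168.0.0/16 (192.168.0.0 - 192.168.255.255)
Public (not in any RFC 1918 range)


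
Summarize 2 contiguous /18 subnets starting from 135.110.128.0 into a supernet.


Original prefix: /18
Number of subnets: 2 = 2^1
New prefix = 18 - 1 = 17
Supernet: 135.110.128.0/17


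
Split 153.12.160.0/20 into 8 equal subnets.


New prefix = 20 + 3 = 23
Each subnet has 512 addresses
  153.12.160.0/23
  153.12.162.0/23
  153.12.164.0/23
  153.12.166.0/23
  153.12.168.0/23
  153.12.170.0/23
  153.12.172.0/23
  153.12.174.0/23
Subnets: 153.12.160.0/23, 153.12.162.0/23, 153.12.164.0/23, 153.12.166.0/23, 153.12.168.0/23, 153.12.170.0/23, 153.12.172.0/23, 153.12.174.0/23


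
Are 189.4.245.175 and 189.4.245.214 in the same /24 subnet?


Mask: 255.255.255.0
189.4.245.175 AND mask = 189.4.245.0
189.4.245.214 AND mask = 189.4.245.0
Yes, same subnet (189.4.245.0)


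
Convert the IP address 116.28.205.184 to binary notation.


116 = 01110100
28 = 00011100
205 = 11001101
184 = 10111000
Binary: 01110100.00011100.11001101.10111000


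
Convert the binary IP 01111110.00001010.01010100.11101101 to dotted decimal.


01111110 = 126
00001010 = 10
01010100 = 84
11101101 = 237
IP: 126.10.84.237


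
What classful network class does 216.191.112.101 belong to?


First octet: 216
Binary: 11011000
110xxxxx -> Class C (192-223)
Class C, default mask 255.255.255.0 (/24)


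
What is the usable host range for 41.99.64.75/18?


Network: 41.99.64.0
Broadcast: 41.99.127.255
First usable = network + 1
Last usable = broadcast - 1
Range: 41.99.64.1 to 41.99.127.254


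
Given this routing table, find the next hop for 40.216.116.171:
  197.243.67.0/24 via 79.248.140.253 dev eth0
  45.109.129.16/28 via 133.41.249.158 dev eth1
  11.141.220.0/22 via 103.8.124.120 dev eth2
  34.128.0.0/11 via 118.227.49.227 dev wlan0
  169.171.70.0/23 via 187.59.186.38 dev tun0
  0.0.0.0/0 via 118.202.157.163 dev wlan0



Longest prefix match for 40.216.116.171:
  /24 197.243.67.0: no
  /28 45.109.129.16: no
  /22 11.141.220.0: no
  /11 34.128.0.0: no
  /23 169.171.70.0: no
  /0 0.0.0.0: MATCH
Selected: next-hop 118.202.157.163 via wlan0 (matched /0)


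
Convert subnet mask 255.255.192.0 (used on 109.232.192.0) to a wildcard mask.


Subnet mask: 255.255.192.0
Wildcard = 255.255.255.255 - subnet mask
255 - 255 = 0
255 - 255 = 0
255 - 192 = 63
255 - 0 = 255
Wildcard: 0.0.63.255


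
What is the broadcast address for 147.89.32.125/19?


Network: 147.89.32.0/19
Host bits = 13
Set all host bits to 1:
Broadcast: 147.89.63.255


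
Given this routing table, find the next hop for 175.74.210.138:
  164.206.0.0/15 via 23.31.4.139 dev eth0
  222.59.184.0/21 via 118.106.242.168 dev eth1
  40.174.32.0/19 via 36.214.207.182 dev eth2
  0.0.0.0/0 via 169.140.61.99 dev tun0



Longest prefix match for 175.74.210.138:
  /15 164.206.0.0: no
  /21 222.59.184.0: no
  /19 40.174.32.0: no
  /0 0.0.0.0: MATCH
Selected: next-hop 169.140.61.99 via tun0 (matched /0)


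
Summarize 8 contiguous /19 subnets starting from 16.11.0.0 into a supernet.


Original prefix: /19
Number of subnets: 8 = 2^3
New prefix = 19 - 3 = 16
Supernet: 16.11.0.0/16


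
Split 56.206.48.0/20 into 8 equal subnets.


New prefix = 20 + 3 = 23
Each subnet has 512 addresses
  56.206.48.0/23
  56.206.50.0/23
  56.206.52.0/23
  56.206.54.0/23
  56.206.56.0/23
  56.206.58.0/23
  56.206.60.0/23
  56.206.62.0/23
Subnets: 56.206.48.0/23, 56.206.50.0/23, 56.206.52.0/23, 56.206.54.0/23, 56.206.56.0/23, 56.206.58.0/23, 56.206.60.0/23, 56.206.62.0/23


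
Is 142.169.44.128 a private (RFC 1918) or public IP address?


RFC 1918 private ranges:
  10.0.0.0/8 (10.0.0.0 - 10.255.255.255)
  172.16.0.0/12 (172.16.0.0 - 172.31.255.255)
  192.168.0.0/16 (192.168.0.0 - 192.168.255.255)
Public (not in any RFC 1918 range)


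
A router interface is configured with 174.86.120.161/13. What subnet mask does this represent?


/13 means 13 network bits, 19 host bits
Binary: 11111111111110000000000000000000
Mask: 255.248.0.0


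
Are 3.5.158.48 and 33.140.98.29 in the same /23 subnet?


Mask: 255.255.254.0
3.5.158.48 AND mask = 3.5.158.0
33.140.98.29 AND mask = 33.140.98.0
No, different subnets (3.5.158.0 vs 33.140.98.0)


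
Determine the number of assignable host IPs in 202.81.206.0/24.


Host bits = 32 - 24 = 8
Total addresses = 2^8 = 256
Usable = total - 2 (network and broadcast)
Usable hosts: 254


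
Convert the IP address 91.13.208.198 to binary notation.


91 = 01011011
13 = 00001101
208 = 11010000
198 = 11000110
Binary: 01011011.00001101.11010000.11000110


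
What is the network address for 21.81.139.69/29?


IP:   00010101.01010001.10001011.01000101
Mask: 11111111.11111111.11111111.11111000
AND operation:
Net:  00010101.01010001.10001011.01000000
Network: 21.81.139.64/29


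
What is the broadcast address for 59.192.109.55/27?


Network: 59.192.109.32/27
Host bits = 5
Set all host bits to 1:
Broadcast: 59.192.109.63


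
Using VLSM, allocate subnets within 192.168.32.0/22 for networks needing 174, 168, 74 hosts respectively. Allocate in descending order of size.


174 hosts -> /24 (254 usable): 192.168.32.0/24
168 hosts -> /24 (254 usable): 192.168.33.0/24
74 hosts -> /25 (126 usable): 192.168.34.0/25
Allocation: 192.168.32.0/24 (174 hosts, 254 usable); 192.168.33.0/24 (168 hosts, 254 usable); 192.168.34.0/25 (74 hosts, 126 usable)


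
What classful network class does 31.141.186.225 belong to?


First octet: 31
Binary: 00011111
0xxxxxxx -> Class A (1-126)
Class A, default mask 255.0.0.0 (/8)


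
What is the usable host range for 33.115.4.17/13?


Network: 33.112.0.0
Broadcast: 33.119.255.255
First usable = network + 1
Last usable = broadcast - 1
Range: 33.112.0.1 to 33.119.255.254


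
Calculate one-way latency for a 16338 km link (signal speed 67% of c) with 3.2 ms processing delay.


Speed = 0.67 * 3e5 km/s = 201000 km/s
Propagation delay = 16338 / 201000 = 0.0813 s = 81.2836 ms
Processing delay = 3.2 ms
Total one-way latency = 84.4836 ms


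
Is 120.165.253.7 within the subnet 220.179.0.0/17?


Subnet network: 220.179.0.0
Test IP AND mask: 120.165.128.0
No, 120.165.253.7 is not in 220.179.0.0/17


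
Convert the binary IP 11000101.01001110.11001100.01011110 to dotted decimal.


11000101 = 197
01001110 = 78
11001100 = 204
01011110 = 94
IP: 197.78.204.94


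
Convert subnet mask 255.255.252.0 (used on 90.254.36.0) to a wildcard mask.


Subnet mask: 255.255.252.0
Wildcard = 255.255.255.255 - subnet mask
255 - 255 = 0
255 - 255 = 0
255 - 252 = 3
255 - 0 = 255
Wildcard: 0.0.3.255


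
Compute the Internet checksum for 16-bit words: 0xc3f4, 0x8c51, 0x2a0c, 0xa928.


Sum all words (with carry folding):
+ 0xc3f4 = 0xc3f4
+ 0x8c51 = 0x5046
+ 0x2a0c = 0x7a52
+ 0xa928 = 0x237b
One's complement: ~0x237b
Checksum = 0xdc84


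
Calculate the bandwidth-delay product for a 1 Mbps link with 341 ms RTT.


BDP = bandwidth * RTT
= 1 Mbps * 341 ms
= 1 * 1e6 * 341 / 1000 bits
= 341000 bits
= 42625 bytes
= 41.626 KB
BDP = 341000 bits (42625 bytes)


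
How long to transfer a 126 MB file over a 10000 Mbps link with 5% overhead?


Effective throughput = 10000 * (1 - 5/100) = 9500 Mbps
File size in Mb = 126 * 8 = 1008 Mb
Time = 1008 / 9500
Time = 0.1061 seconds


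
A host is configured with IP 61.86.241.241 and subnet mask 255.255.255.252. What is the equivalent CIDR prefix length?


Binary: 11111111.11111111.11111111.11111100
Count leading 1s
Prefix: /30


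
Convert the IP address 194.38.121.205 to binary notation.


194 = 11000010
38 = 00100110
121 = 01111001
205 = 11001101
Binary: 11000010.00100110.01111001.11001101


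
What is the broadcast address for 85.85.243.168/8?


Network: 85.0.0.0/8
Host bits = 24
Set all host bits to 1:
Broadcast: 85.255.255.255


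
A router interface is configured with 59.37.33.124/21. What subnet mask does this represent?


/21 means 21 network bits, 11 host bits
Binary: 11111111111111111111100000000000
Mask: 255.255.248.0


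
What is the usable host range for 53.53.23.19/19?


Network: 53.53.0.0
Broadcast: 53.53.31.255
First usable = network + 1
Last usable = broadcast - 1
Range: 53.53.0.1 to 53.53.31.254


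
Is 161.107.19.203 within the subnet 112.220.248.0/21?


Subnet network: 112.220.248.0
Test IP AND mask: 161.107.16.0
No, 161.107.19.203 is not in 112.220.248.0/21


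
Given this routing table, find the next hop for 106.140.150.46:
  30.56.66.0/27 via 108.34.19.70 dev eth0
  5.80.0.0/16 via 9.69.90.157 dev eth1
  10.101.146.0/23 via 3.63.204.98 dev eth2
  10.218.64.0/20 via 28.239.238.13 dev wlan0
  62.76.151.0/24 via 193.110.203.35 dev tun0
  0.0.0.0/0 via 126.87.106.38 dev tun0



Longest prefix match for 106.140.150.46:
  /27 30.56.66.0: no
  /16 5.80.0.0: no
  /23 10.101.146.0: no
  /20 10.218.64.0: no
  /24 62.76.151.0: no
  /0 0.0.0.0: MATCH
Selected: next-hop 126.87.106.38 via tun0 (matched /0)


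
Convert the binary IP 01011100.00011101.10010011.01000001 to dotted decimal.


01011100 = 92
00011101 = 29
10010011 = 147
01000001 = 65
IP: 92.29.147.65


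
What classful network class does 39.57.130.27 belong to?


First octet: 39
Binary: 00100111
0xxxxxxx -> Class A (1-126)
Class A, default mask 255.0.0.0 (/8)


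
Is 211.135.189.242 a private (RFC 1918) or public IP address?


RFC 1918 private ranges:
  10.0.0.0/8 (10.0.0.0 - 10.255.255.255)
  172.16.0.0/12 (172.16.0.0 - 172.31.255.255)
  192.168.0.0/16 (192.168.0.0 - 192.168.255.255)
Public (not in any RFC 1918 range)


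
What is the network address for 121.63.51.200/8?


IP:   01111001.00111111.00110011.11001000
Mask: 11111111.00000000.00000000.00000000
AND operation:
Net:  01111001.00000000.00000000.00000000
Network: 121.0.0.0/8


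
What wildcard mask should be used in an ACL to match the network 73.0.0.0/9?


Subnet mask: 255.128.0.0
Wildcard = 255.255.255.255 - subnet mask
255 - 255 = 0
255 - 128 = 127
255 - 0 = 255
255 - 0 = 255
Wildcard: 0.127.255.255


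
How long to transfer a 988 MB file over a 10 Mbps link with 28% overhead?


Effective throughput = 10 * (1 - 28/100) = 7.2 Mbps
File size in Mb = 988 * 8 = 7904 Mb
Time = 7904 / 7.2
Time = 1097.7778 seconds


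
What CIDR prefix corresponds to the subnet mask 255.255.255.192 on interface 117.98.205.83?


Binary: 11111111.11111111.11111111.11000000
Count leading 1s
Prefix: /26


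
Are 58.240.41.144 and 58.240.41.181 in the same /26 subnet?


Mask: 255.255.255.192
58.240.41.144 AND mask = 58.240.41.128
58.240.41.181 AND mask = 58.240.41.128
Yes, same subnet (58.240.41.128)


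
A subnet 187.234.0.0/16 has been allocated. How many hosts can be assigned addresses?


Host bits = 32 - 16 = 16
Total addresses = 2^16 = 65536
Usable = total - 2 (network and broadcast)
Usable hosts: 65534


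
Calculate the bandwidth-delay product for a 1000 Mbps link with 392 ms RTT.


BDP = bandwidth * RTT
= 1000 Mbps * 392 ms
= 1000 * 1e6 * 392 / 1000 bits
= 392000000 bits
= 49000000 bytes
= 47851.5625 KB
BDP = 392000000 bits (49000000 bytes)


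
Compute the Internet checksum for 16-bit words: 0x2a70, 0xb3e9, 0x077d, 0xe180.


Sum all words (with carry folding):
+ 0x2a70 = 0x2a70
+ 0xb3e9 = 0xde59
+ 0x077d = 0xe5d6
+ 0xe180 = 0xc757
One's complement: ~0xc757
Checksum = 0x38a8


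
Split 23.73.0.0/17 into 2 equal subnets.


New prefix = 17 + 1 = 18
Each subnet has 16384 addresses
  23.73.0.0/18
  23.73.64.0/18
Subnets: 23.73.0.0/18, 23.73.64.0/18


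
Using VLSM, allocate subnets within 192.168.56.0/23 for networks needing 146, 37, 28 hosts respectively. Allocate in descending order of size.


146 hosts -> /24 (254 usable): 192.168.56.0/24
37 hosts -> /26 (62 usable): 192.168.57.0/26
28 hosts -> /27 (30 usable): 192.168.57.64/27
Allocation: 192.168.56.0/24 (146 hosts, 254 usable); 192.168.57.0/26 (37 hosts, 62 usable); 192.168.57.64/27 (28 hosts, 30 usable)


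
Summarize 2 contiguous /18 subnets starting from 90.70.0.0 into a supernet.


Original prefix: /18
Number of subnets: 2 = 2^1
New prefix = 18 - 1 = 17
Supernet: 90.70.0.0/17


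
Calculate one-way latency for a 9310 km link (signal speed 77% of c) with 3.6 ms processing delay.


Speed = 0.77 * 3e5 km/s = 231000 km/s
Propagation delay = 9310 / 231000 = 0.0403 s = 40.303 ms
Processing delay = 3.6 ms
Total one-way latency = 43.903 ms


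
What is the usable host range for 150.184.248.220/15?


Network: 150.184.0.0
Broadcast: 150.185.255.255
First usable = network + 1
Last usable = broadcast - 1
Range: 150.184.0.1 to 150.185.255.254


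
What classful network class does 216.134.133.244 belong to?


First octet: 216
Binary: 11011000
110xxxxx -> Class C (192-223)
Class C, default mask 255.255.255.0 (/24)


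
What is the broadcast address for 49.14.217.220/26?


Network: 49.14.217.192/26
Host bits = 6
Set all host bits to 1:
Broadcast: 49.14.217.255


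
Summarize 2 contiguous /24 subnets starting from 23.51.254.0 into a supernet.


Original prefix: /24
Number of subnets: 2 = 2^1
New prefix = 24 - 1 = 23
Supernet: 23.51.254.0/23


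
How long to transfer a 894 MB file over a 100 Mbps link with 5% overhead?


Effective throughput = 100 * (1 - 5/100) = 95 Mbps
File size in Mb = 894 * 8 = 7152 Mb
Time = 7152 / 95
Time = 75.2842 seconds


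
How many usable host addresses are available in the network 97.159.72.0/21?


Host bits = 32 - 21 = 11
Total addresses = 2^11 = 2048
Usable = total - 2 (network and broadcast)
Usable hosts: 2046


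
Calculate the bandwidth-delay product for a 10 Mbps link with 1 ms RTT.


BDP = bandwidth * RTT
= 10 Mbps * 1 ms
= 10 * 1e6 * 1 / 1000 bits
= 10000 bits
= 1250 bytes
= 1.2207 KB
BDP = 10000 bits (1250 bytes)


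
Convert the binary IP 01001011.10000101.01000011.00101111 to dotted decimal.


01001011 = 75
10000101 = 133
01000011 = 67
00101111 = 47
IP: 75.133.67.47


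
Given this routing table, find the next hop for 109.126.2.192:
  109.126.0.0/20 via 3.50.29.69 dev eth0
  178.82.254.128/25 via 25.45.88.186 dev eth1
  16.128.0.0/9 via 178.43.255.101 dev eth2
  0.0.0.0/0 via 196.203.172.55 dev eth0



Longest prefix match for 109.126.2.192:
  /20 109.126.0.0: MATCH
  /25 178.82.254.128: no
  /9 16.128.0.0: no
  /0 0.0.0.0: MATCH
Selected: next-hop 3.50.29.69 via eth0 (matched /20)
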